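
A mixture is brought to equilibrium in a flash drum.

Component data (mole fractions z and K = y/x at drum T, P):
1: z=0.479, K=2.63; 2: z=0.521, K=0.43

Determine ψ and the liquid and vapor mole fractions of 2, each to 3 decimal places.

ψ = 0.521, x_2 = 0.741, y_2 = 0.319

Let ψ = V/F and solve Σ zᵢ(Kᵢ−1)/(1+ψ(Kᵢ−1)) = 0.
Feasibility: ΣzᵢKᵢ = 1.484, Σzᵢ/Kᵢ = 1.394 — both > 1, two phases present.
Newton iteration, ψ⁰ = 0.41:
  ψ = 0.410: g = 0.0805, g' = -0.746 → ψ = 0.518
  ψ = 0.518: g = 0.0020, g' = -0.715 → ψ = 0.521
Converged at ψ = 0.521.
Compositions from xᵢ = zᵢ/(1+ψ(Kᵢ−1)), yᵢ = Kᵢxᵢ:
  1: x = 0.259, y = 0.681
  2: x = 0.741, y = 0.319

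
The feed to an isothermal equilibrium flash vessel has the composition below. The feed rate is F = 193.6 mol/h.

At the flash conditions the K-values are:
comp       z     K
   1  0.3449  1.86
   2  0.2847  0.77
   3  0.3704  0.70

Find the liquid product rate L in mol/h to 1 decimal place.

Rachford–Rice: g(V/F) = Σ zᵢ(Kᵢ−1)/(1+V/F(Kᵢ−1)) = 0.
Check two-phase: ΣzᵢKᵢ = 1.1200 > 1 and Σzᵢ/Kᵢ = 1.0843 > 1, so g(0) = 0.1200 > 0 and g(1) = -0.0843 < 0.
Newton–Raphson from V/F = 0.41:
  V/F = 0.4100: g = 0.02029, g' = -0.2011 → V/F = 0.5109
  V/F = 0.5109: g = 0.00064, g' = -0.1890 → V/F = 0.5143
Converged at V/F = 0.5143.
Then V = V/F·F = 0.5143·193.6 = 99.6 mol/h and L = F − V = 94.0 mol/h.

L = 94.0 mol/h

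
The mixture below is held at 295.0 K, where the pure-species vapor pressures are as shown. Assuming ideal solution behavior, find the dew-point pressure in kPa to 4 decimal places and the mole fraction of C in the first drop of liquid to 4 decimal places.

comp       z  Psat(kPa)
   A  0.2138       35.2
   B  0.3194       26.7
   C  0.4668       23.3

Pdew = 26.2669 kPa, x_C = 0.5262

At the dew point ψ → 1, so Σzᵢ/Kᵢ = 1 with Kᵢ = Pᵢˢᵃᵗ/P ⇒ 1/P = Σzᵢ/Pᵢˢᵃᵗ.
1/P = 0.2138/35.2 + 0.3194/26.7 + 0.4668/23.3 = 0.0380707 ⇒ P = 26.2669 kPa
xᵢ = zᵢP/Pᵢˢᵃᵗ ⇒ x_C = 0.4668·26.2669/23.3 = 0.5262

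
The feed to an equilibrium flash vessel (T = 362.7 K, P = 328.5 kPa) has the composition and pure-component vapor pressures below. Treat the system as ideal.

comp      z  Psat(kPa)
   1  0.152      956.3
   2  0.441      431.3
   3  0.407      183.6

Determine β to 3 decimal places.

β = 0.625

Raoult's law: Kᵢ = Pᵢˢᵃᵗ/P = Pᵢˢᵃᵗ/328.5.
  K_1 = 956.3/328.5 = 2.91111, K_2 = 431.3/328.5 = 1.31294, K_3 = 183.6/328.5 = 0.55890
Rachford–Rice: g(β) = Σ zᵢ(Kᵢ−1)/(1+β(Kᵢ−1)) = 0.
g(0) = ΣzᵢKᵢ − 1 = 0.249 and g(1) = 1 − Σzᵢ/Kᵢ = -0.116, so a root lies in (0, 1).
Newton–Raphson from β = 0.5:
  β = 0.500: g = 0.0376, g' = -0.308 → β = 0.622
  β = 0.622: g = 0.0008, g' = -0.297 → β = 0.625
Converged at β = 0.625.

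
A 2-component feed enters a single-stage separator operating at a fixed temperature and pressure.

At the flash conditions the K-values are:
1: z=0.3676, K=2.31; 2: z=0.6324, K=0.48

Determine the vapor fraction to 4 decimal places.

ψ = 0.2242

Let ψ = V/F and solve Σ zᵢ(Kᵢ−1)/(1+ψ(Kᵢ−1)) = 0.
g(0) = ΣzᵢKᵢ − 1 = 0.1527 and g(1) = 1 − Σzᵢ/Kᵢ = -0.4766, so a root lies in (0, 1).
Binary case is linear: z₁(K₁−1)(1+ψ(K₂−1)) + z₂(K₂−1)(1+ψ(K₁−1)) = 0
⇒ ψ = [z₁(K₁−1)+z₂(K₂−1)] / [−(K₁−1)(K₂−1)] = 0.15271/0.68120 = 0.2242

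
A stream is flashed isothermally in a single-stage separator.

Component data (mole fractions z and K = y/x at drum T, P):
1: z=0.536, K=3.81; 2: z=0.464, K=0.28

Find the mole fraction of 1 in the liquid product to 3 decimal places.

x_1 = 0.204

Binary case is linear: z₁(K₁−1)(1+ψ(K₂−1)) + z₂(K₂−1)(1+ψ(K₁−1)) = 0
⇒ ψ = [z₁(K₁−1)+z₂(K₂−1)] / [−(K₁−1)(K₂−1)] = 1.1721/2.0232 = 0.579
Compositions from xᵢ = zᵢ/(1+ψ(Kᵢ−1)), yᵢ = Kᵢxᵢ:
  1: x = 0.204, y = 0.777
  2: x = 0.796, y = 0.223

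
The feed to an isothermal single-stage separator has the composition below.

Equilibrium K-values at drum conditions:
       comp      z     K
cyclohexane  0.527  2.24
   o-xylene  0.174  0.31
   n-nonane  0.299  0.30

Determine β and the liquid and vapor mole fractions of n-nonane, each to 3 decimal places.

Material balance + equilibrium reduce to Σ zᵢ(Kᵢ−1)/(1+β(Kᵢ−1)) = 0.
g(0) = ΣzᵢKᵢ − 1 = 0.324 and g(1) = 1 − Σzᵢ/Kᵢ = -0.793, so a root lies in (0, 1).
Newton iteration, β⁰ = 0.5:
  β = 0.500: g = -0.1019, g' = -0.849 → β = 0.380
  β = 0.380: g = -0.0036, g' = -0.798 → β = 0.375
Converged at β = 0.375.
Compositions from xᵢ = zᵢ/(1+β(Kᵢ−1)), yᵢ = Kᵢxᵢ:
  cyclohexane: x = 0.360, y = 0.806
  o-xylene: x = 0.235, y = 0.073
  n-nonane: x = 0.406, y = 0.122

β = 0.375, x_n-nonane = 0.406, y_n-nonane = 0.122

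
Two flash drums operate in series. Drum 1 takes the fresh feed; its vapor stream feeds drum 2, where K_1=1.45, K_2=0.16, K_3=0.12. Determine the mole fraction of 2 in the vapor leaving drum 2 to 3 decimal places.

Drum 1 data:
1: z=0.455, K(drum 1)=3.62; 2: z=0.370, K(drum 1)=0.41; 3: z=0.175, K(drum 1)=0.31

Drum 1:
Newton–Raphson from ψ₁ = 0.5:
  ψ₁ = 0.500: g = 0.0221, g' = -1.039 → ψ₁ = 0.521
Converged at ψ₁ = 0.521.
Drum-1 compositions:
  1: x = 0.192, y = 0.696
  2: x = 0.534, y = 0.219
  3: x = 0.273, y = 0.085
Drum-2 feed = drum-1 vapor: z₂ = (0.6962, 0.2191, 0.0847).
Drum 2:
Material balance + equilibrium reduce to Σ zᵢ(Kᵢ−1)/(1+ψ₂(Kᵢ−1)) = 0.
Check two-phase: ΣzᵢKᵢ = 1.055 > 1 and Σzᵢ/Kᵢ = 2.556 > 1, so g(0) = 0.055 > 0 and g(1) = -1.556 < 0.
Newton–Raphson from ψ₂ = 0.48:
  ψ₂ = 0.480: g = -0.1798, g' = -0.726 → ψ₂ = 0.232
  ψ₂ = 0.232: g = -0.0388, g' = -0.458 → ψ₂ = 0.148
  ψ₂ = 0.148: g = -0.0020, g' = -0.412 → ψ₂ = 0.143
Converged at ψ₂ = 0.143.
  1: x = 0.654, y = 0.949
  2: x = 0.249, y = 0.040
  3: x = 0.097, y = 0.012

y_2 (drum 2) = 0.040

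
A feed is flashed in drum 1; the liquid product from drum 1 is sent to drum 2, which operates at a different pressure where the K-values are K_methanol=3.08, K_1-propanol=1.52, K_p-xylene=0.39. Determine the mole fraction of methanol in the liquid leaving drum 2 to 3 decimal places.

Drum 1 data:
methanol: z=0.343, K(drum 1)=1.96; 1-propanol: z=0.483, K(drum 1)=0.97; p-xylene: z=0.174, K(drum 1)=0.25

Drum 1:
Material balance + equilibrium reduce to Σ zᵢ(Kᵢ−1)/(1+ψ₁(Kᵢ−1)) = 0.
Feasibility: ΣzᵢKᵢ = 1.184, Σzᵢ/Kᵢ = 1.369 — both > 1, two phases present.
Iterate (Newton) starting at ψ₁ = 0.5:
  ψ₁ = 0.500: g = -0.0010, g' = -0.395 → ψ₁ = 0.497
Converged at ψ₁ = 0.497.
Drum-1 compositions:
  methanol: x = 0.232, y = 0.455
  1-propanol: x = 0.490, y = 0.476
  p-xylene: x = 0.278, y = 0.069
Drum-2 feed = drum-1 liquid: z₂ = (0.2321, 0.4903, 0.2775).
Drum 2:
Let ψ₂ = V/F and solve Σ zᵢ(Kᵢ−1)/(1+ψ₂(Kᵢ−1)) = 0.
Check two-phase: ΣzᵢKᵢ = 1.569 > 1 and Σzᵢ/Kᵢ = 1.110 > 1, so g(0) = 0.569 > 0 and g(1) = -0.110 < 0.
Iterate (Newton) starting at ψ₂ = 0.5:
  ψ₂ = 0.500: g = 0.1955, g' = -0.539 → ψ₂ = 0.863
  ψ₂ = 0.863: g = -0.0087, g' = -0.652 → ψ₂ = 0.850
  ψ₂ = 0.850: g = -0.0001, g' = -0.640 → ψ₂ = 0.849
Converged at ψ₂ = 0.849.
  methanol: x = 0.084, y = 0.258
  1-propanol: x = 0.340, y = 0.517
  p-xylene: x = 0.576, y = 0.225

x_methanol (drum 2) = 0.084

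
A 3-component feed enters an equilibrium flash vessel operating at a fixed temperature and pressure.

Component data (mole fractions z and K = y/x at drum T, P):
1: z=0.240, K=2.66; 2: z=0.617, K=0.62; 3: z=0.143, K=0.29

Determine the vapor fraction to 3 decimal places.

ψ = 0.083

Material balance + equilibrium reduce to Σ zᵢ(Kᵢ−1)/(1+ψ(Kᵢ−1)) = 0.
Feasibility: ΣzᵢKᵢ = 1.062, Σzᵢ/Kᵢ = 1.578 — both > 1, two phases present.
Iterate (Newton) starting at ψ = 0.59:
  ψ = 0.590: g = -0.2757, g' = -0.530 → ψ = 0.070
  ψ = 0.070: g = 0.0091, g' = -0.704 → ψ = 0.083
Converged at ψ = 0.083.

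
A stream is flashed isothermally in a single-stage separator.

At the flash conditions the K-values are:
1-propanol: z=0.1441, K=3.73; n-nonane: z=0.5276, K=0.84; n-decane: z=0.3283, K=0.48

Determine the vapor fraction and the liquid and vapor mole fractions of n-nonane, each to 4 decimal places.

Newton–Raphson from ψ = 0.31:
  ψ = 0.3100: g = -0.07927, g' = -0.4562 → ψ = 0.1362
  ψ = 0.1362: g = 0.01673, g' = -0.6876 → ψ = 0.1605
  ψ = 0.1605: g = 0.00061, g' = -0.6391 → ψ = 0.1615
Converged at ψ = 0.1615.
Compositions from xᵢ = zᵢ/(1+ψ(Kᵢ−1)), yᵢ = Kᵢxᵢ:
  1-propanol: x = 0.1000, y = 0.3730
  n-nonane: x = 0.5416, y = 0.4549
  n-decane: x = 0.3584, y = 0.1720

ψ = 0.1615, x_n-nonane = 0.5416, y_n-nonane = 0.4549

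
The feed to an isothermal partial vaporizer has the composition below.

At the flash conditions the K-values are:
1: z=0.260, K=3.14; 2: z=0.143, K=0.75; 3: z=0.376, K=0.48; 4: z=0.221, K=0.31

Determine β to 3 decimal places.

Newton iteration, β⁰ = 0.58:
  β = 0.580: g = -0.3277, g' = -0.750 → β = 0.143
  β = 0.143: g = 0.0084, g' = -0.956 → β = 0.152
Converged at β = 0.152.

β = 0.152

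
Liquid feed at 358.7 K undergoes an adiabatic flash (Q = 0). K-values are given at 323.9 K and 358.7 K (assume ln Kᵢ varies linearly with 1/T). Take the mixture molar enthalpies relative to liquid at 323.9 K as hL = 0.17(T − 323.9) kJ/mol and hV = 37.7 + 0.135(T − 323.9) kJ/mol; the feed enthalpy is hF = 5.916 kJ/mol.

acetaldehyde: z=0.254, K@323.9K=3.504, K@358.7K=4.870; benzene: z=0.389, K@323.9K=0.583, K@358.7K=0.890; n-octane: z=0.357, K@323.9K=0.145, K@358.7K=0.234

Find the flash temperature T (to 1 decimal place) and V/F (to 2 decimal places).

Adiabatic flash: solve Rachford–Rice at each trial T, then check hF = ψ·hV(T) + (1−ψ)·hL(T).
  T = 323.9 K: K = (3.504, 0.583, 0.145), RR gives ψ = 0.104, H_out = 3.921 kJ/mol
  T = 358.7 K: K = (4.870, 0.890, 0.234), RR gives ψ = 0.349, H_out = 18.663 kJ/mol
  T = 341.3 K: K = (4.166, 0.728, 0.186), RR gives ψ = 0.226, H_out = 11.346 kJ/mol
  T = 332.6 K: K = (3.829, 0.653, 0.165), RR gives ψ = 0.166, H_out = 7.683 kJ/mol
  T = 328.2 K: K = (3.663, 0.617, 0.155), RR gives ψ = 0.135, H_out = 5.798 kJ/mol
  T = 330.4 K: K = (3.746, 0.635, 0.160), RR gives ψ = 0.150, H_out = 6.744 kJ/mol
Linear interpolation between T = 328.2 (H_out = 5.798) and T = 330.4 (H_out = 6.744) on hF = 5.916 gives T ≈ 328.5 K, at which ψ = 0.14.

T = 328.5 K, V/F = 0.14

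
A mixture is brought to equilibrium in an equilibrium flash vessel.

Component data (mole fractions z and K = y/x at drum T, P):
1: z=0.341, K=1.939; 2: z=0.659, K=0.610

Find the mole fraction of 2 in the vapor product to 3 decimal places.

Material balance + equilibrium reduce to Σ zᵢ(Kᵢ−1)/(1+ψ(Kᵢ−1)) = 0.
g(0) = ΣzᵢKᵢ − 1 = 0.063 and g(1) = 1 − Σzᵢ/Kᵢ = -0.256, so a root lies in (0, 1).
Newton–Raphson from ψ = 0.5:
  ψ = 0.500: g = -0.1014, g' = -0.294 → ψ = 0.155
  ψ = 0.155: g = 0.0059, g' = -0.343 → ψ = 0.172
  ψ = 0.172: g = 0.0000, g' = -0.338 → ψ = 0.173
Converged at ψ = 0.173.
Compositions from xᵢ = zᵢ/(1+ψ(Kᵢ−1)), yᵢ = Kᵢxᵢ:
  1: x = 0.293, y = 0.569
  2: x = 0.707, y = 0.431

y_2 = 0.431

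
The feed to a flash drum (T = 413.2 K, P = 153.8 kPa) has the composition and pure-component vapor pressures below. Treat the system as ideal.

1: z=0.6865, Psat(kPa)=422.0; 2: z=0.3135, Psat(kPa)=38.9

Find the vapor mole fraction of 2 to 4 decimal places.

y_2 = 0.1771

Raoult's law: Kᵢ = Pᵢˢᵃᵗ/P = Pᵢˢᵃᵗ/153.8.
  K_1 = 422.0/153.8 = 2.743823, K_2 = 38.9/153.8 = 0.252926
Material balance + equilibrium reduce to Σ zᵢ(Kᵢ−1)/(1+β(Kᵢ−1)) = 0.
Feasibility: ΣzᵢKᵢ = 1.9629, Σzᵢ/Kᵢ = 1.4897 — both > 1, two phases present.
Iterate (Newton) starting at β = 0.5:
  β = 0.5000: g = 0.26567, g' = -1.0416 → β = 0.7551
  β = 0.7551: g = -0.02053, g' = -1.3098 → β = 0.7394
  β = 0.7394: g = -0.00030, g' = -1.2715 → β = 0.7391
Converged at β = 0.7391.
Compositions from xᵢ = zᵢ/(1+β(Kᵢ−1)), yᵢ = Kᵢxᵢ:
  1: x = 0.2999, y = 0.8229
  2: x = 0.7001, y = 0.1771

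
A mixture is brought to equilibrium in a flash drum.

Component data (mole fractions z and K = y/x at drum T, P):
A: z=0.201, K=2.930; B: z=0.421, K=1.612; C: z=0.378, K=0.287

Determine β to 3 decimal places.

Iterate (Newton) starting at β = 0.3:
  β = 0.300: g = 0.1205, g' = -0.724 → β = 0.467
Converged at β = 0.467.

β = 0.467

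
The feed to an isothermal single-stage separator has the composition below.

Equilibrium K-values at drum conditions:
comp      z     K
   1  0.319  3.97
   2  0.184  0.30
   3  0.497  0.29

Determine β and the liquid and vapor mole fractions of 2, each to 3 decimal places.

β = 0.222, x_2 = 0.218, y_2 = 0.065

Material balance + equilibrium reduce to Σ zᵢ(Kᵢ−1)/(1+β(Kᵢ−1)) = 0.
Feasibility: ΣzᵢKᵢ = 1.466, Σzᵢ/Kᵢ = 2.407 — both > 1, two phases present.
Newton iteration, β⁰ = 0.3:
  β = 0.300: g = -0.1104, g' = -1.336 → β = 0.217
  β = 0.217: g = 0.0066, g' = -1.515 → β = 0.222
Converged at β = 0.222.
Compositions from xᵢ = zᵢ/(1+β(Kᵢ−1)), yᵢ = Kᵢxᵢ:
  1: x = 0.192, y = 0.764
  2: x = 0.218, y = 0.065
  3: x = 0.590, y = 0.171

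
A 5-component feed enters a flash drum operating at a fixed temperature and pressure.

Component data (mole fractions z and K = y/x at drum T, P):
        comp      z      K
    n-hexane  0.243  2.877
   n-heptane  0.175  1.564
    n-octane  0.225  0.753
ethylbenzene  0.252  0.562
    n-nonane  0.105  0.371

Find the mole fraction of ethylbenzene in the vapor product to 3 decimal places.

Material balance + equilibrium reduce to Σ zᵢ(Kᵢ−1)/(1+V/F(Kᵢ−1)) = 0.
g(0) = ΣzᵢKᵢ − 1 = 0.323 and g(1) = 1 − Σzᵢ/Kᵢ = -0.227, so a root lies in (0, 1).
Iterate (Newton) starting at V/F = 0.5:
  V/F = 0.500: g = 0.0112, g' = -0.447 → V/F = 0.525
Converged at V/F = 0.525.
Compositions from xᵢ = zᵢ/(1+V/F(Kᵢ−1)), yᵢ = Kᵢxᵢ:
  n-hexane: x = 0.122, y = 0.352
  n-heptane: x = 0.135, y = 0.211
  n-octane: x = 0.259, y = 0.195
  ethylbenzene: x = 0.327, y = 0.184
  n-nonane: x = 0.157, y = 0.058

y_ethylbenzene = 0.184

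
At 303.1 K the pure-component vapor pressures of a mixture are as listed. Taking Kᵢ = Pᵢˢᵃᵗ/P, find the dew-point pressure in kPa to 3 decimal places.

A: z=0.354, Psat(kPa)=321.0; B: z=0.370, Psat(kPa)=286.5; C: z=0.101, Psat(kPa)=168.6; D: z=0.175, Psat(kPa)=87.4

Pdew = 200.176 kPa

At the dew point ψ → 1, so Σzᵢ/Kᵢ = 1 with Kᵢ = Pᵢˢᵃᵗ/P ⇒ 1/P = Σzᵢ/Pᵢˢᵃᵗ.
1/P = 0.354/321.0 + 0.370/286.5 + 0.101/168.6 + 0.175/87.4 = 0.004996 ⇒ P = 200.176 kPa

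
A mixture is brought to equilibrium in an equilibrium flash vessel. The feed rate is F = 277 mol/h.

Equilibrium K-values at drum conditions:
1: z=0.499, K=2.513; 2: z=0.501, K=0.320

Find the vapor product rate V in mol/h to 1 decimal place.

V = 111.5 mol/h

Rachford–Rice: g(V/F) = Σ zᵢ(Kᵢ−1)/(1+V/F(Kᵢ−1)) = 0.
g(0) = ΣzᵢKᵢ − 1 = 0.414 and g(1) = 1 − Σzᵢ/Kᵢ = -0.764, so a root lies in (0, 1).
Iterate (Newton) starting at V/F = 0.3:
  V/F = 0.300: g = 0.0913, g' = -0.906 → V/F = 0.401
  V/F = 0.401: g = 0.0017, g' = -0.880 → V/F = 0.403
Converged at V/F = 0.403.
Then V = V/F·F = 0.4027·277 = 111.5 mol/h and L = F − V = 165.5 mol/h.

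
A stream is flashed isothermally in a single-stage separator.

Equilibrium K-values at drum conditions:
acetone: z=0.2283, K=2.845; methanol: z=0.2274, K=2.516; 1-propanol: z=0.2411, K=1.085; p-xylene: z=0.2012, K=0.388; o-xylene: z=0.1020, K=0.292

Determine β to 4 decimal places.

Let β = V/F and solve Σ zᵢ(Kᵢ−1)/(1+β(Kᵢ−1)) = 0.
Feasibility: ΣzᵢKᵢ = 1.5911, Σzᵢ/Kᵢ = 1.2607 — both > 1, two phases present.
Iterate (Newton) starting at β = 0.68:
  β = 0.6800: g = 0.02578, g' = -0.6924 → β = 0.7172
  β = 0.7172: g = -0.00042, g' = -0.7159 → β = 0.7167
Converged at β = 0.7167.

β = 0.7167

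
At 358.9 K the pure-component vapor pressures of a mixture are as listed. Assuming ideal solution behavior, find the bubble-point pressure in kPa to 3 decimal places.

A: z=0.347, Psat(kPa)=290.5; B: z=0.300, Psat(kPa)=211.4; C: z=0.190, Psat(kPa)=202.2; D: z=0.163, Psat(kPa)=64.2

Pbub = 213.106 kPa

At the bubble point ψ → 0, so ΣzᵢKᵢ = 1 with Kᵢ = Pᵢˢᵃᵗ/P ⇒ P = ΣzᵢPᵢˢᵃᵗ.
P = 0.347·290.5 + 0.300·211.4 + 0.190·202.2 + 0.163·64.2 = 213.106 kPa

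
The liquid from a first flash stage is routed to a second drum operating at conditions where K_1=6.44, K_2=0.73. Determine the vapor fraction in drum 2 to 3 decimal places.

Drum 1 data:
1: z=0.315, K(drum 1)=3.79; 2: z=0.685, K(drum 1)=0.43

V/F (drum 2) = 0.476

Drum 1:
Material balance + equilibrium reduce to Σ zᵢ(Kᵢ−1)/(1+ψ₁(Kᵢ−1)) = 0.
Feasibility: ΣzᵢKᵢ = 1.488, Σzᵢ/Kᵢ = 1.676 — both > 1, two phases present.
Iterate (Newton) starting at ψ₁ = 0.32:
  ψ₁ = 0.320: g = -0.0132, g' = -1.017 → ψ₁ = 0.307
Converged at ψ₁ = 0.307.
Drum-1 compositions:
  1: x = 0.170, y = 0.643
  2: x = 0.830, y = 0.357
Drum-2 feed = drum-1 liquid: z₂ = (0.1696, 0.8304).
Drum 2:
Let ψ₂ = V/F and solve Σ zᵢ(Kᵢ−1)/(1+ψ₂(Kᵢ−1)) = 0.
Feasibility: ΣzᵢKᵢ = 1.699, Σzᵢ/Kᵢ = 1.164 — both > 1, two phases present.
Binary case is linear: z₁(K₁−1)(1+ψ₂(K₂−1)) + z₂(K₂−1)(1+ψ₂(K₁−1)) = 0
⇒ ψ₂ = [z₁(K₁−1)+z₂(K₂−1)] / [−(K₁−1)(K₂−1)] = 0.6987/1.4688 = 0.476
  1: x = 0.047, y = 0.305
  2: x = 0.953, y = 0.695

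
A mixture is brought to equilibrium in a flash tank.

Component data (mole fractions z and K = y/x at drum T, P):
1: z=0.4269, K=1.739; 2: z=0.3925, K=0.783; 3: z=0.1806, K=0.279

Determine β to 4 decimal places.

Material balance + equilibrium reduce to Σ zᵢ(Kᵢ−1)/(1+β(Kᵢ−1)) = 0.
Check two-phase: ΣzᵢKᵢ = 1.1001 > 1 and Σzᵢ/Kᵢ = 1.3941 > 1, so g(0) = 0.1001 > 0 and g(1) = -0.3941 < 0.
Newton–Raphson from β = 0.55:
  β = 0.5500: g = -0.08819, g' = -0.3995 → β = 0.3293
  β = 0.3293: g = -0.00873, g' = -0.3337 → β = 0.3031
  β = 0.3031: g = -0.00004, g' = -0.3305 → β = 0.3030
Converged at β = 0.3030.

β = 0.3030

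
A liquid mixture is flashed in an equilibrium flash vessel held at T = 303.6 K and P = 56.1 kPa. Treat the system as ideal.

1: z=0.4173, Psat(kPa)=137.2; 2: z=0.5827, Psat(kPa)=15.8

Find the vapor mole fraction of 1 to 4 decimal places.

Raoult's law: Kᵢ = Pᵢˢᵃᵗ/P = Pᵢˢᵃᵗ/56.1.
  K_1 = 137.2/56.1 = 2.445633, K_2 = 15.8/56.1 = 0.281640
Let ψ = V/F and solve Σ zᵢ(Kᵢ−1)/(1+ψ(Kᵢ−1)) = 0.
Check two-phase: ΣzᵢKᵢ = 1.1847 > 1 and Σzᵢ/Kᵢ = 2.2396 > 1, so g(0) = 0.1847 > 0 and g(1) = -1.2396 < 0.
Binary case is linear: z₁(K₁−1)(1+ψ(K₂−1)) + z₂(K₂−1)(1+ψ(K₁−1)) = 0
⇒ ψ = [z₁(K₁−1)+z₂(K₂−1)] / [−(K₁−1)(K₂−1)] = 0.18467/1.03848 = 0.1778
Compositions from xᵢ = zᵢ/(1+ψ(Kᵢ−1)), yᵢ = Kᵢxᵢ:
  1: x = 0.3320, y = 0.8119
  2: x = 0.6680, y = 0.1881

y_1 = 0.8119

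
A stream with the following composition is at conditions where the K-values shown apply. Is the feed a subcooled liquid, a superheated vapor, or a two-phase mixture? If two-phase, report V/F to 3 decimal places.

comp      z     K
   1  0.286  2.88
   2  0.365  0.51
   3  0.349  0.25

two-phase, V/F = 0.083

ΣzᵢKᵢ = 1.097; Σzᵢ/Kᵢ = 2.211.
Both exceed 1, so a two-phase solution exists.
Let ψ = V/F and solve Σ zᵢ(Kᵢ−1)/(1+ψ(Kᵢ−1)) = 0.
Newton iteration, ψ⁰ = 0.42:
  ψ = 0.420: g = -0.3069, g' = -0.873 → ψ = 0.068
  ψ = 0.068: g = 0.0154, g' = -1.105 → ψ = 0.082
  ψ = 0.082: g = 0.0002, g' = -1.076 → ψ = 0.083
Converged at ψ = 0.083.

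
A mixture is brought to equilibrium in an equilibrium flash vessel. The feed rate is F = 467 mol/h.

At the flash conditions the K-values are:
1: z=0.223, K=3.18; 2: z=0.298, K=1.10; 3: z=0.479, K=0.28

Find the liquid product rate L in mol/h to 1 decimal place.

Material balance + equilibrium reduce to Σ zᵢ(Kᵢ−1)/(1+β(Kᵢ−1)) = 0.
Check two-phase: ΣzᵢKᵢ = 1.171 > 1 and Σzᵢ/Kᵢ = 2.052 > 1, so g(0) = 0.171 > 0 and g(1) = -1.052 < 0.
Newton–Raphson from β = 0.5:
  β = 0.500: g = -0.2779, g' = -0.852 → β = 0.174
  β = 0.174: g = -0.0122, g' = -0.885 → β = 0.160
Converged at β = 0.160.
Then V = β·F = 0.1600·467 = 74.7 mol/h and L = F − V = 392.3 mol/h.

L = 392.3 mol/h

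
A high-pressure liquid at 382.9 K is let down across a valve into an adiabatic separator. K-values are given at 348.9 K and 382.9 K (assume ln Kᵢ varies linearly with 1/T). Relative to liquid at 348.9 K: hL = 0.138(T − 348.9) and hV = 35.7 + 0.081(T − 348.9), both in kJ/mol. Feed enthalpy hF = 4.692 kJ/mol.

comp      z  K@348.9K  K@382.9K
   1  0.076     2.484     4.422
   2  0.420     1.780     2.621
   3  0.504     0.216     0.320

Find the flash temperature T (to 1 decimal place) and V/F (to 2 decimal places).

Adiabatic flash: solve Rachford–Rice at each trial T, then check hF = ψ·hV(T) + (1−ψ)·hL(T).
  T = 348.9 K: K = (2.484, 1.780, 0.216), RR gives ψ = 0.063, H_out = 2.236 kJ/mol
  T = 382.9 K: K = (4.422, 2.621, 0.320), RR gives ψ = 0.452, H_out = 19.961 kJ/mol
  T = 365.9 K: K = (3.359, 2.179, 0.265), RR gives ψ = 0.296, H_out = 12.610 kJ/mol
  T = 357.4 K: K = (2.899, 1.974, 0.240), RR gives ψ = 0.194, H_out = 8.019 kJ/mol
  T = 353.1 K: K = (2.684, 1.875, 0.228), RR gives ψ = 0.133, H_out = 5.287 kJ/mol
  T = 351.0 K: K = (2.582, 1.827, 0.222), RR gives ψ = 0.099, H_out = 3.816 kJ/mol
  T = 352.1 K: K = (2.635, 1.852, 0.225), RR gives ψ = 0.117, H_out = 4.599 kJ/mol
Linear interpolation between T = 352.1 (H_out = 4.599) and T = 353.1 (H_out = 5.287) on hF = 4.692 gives T ≈ 352.2 K, at which ψ = 0.12.

T = 352.2 K, V/F = 0.12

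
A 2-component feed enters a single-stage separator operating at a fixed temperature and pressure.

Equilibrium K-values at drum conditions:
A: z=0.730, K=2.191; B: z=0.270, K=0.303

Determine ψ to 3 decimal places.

Let ψ = V/F and solve Σ zᵢ(Kᵢ−1)/(1+ψ(Kᵢ−1)) = 0.
Check two-phase: ΣzᵢKᵢ = 1.681 > 1 and Σzᵢ/Kᵢ = 1.224 > 1, so g(0) = 0.681 > 0 and g(1) = -0.224 < 0.
Binary case is linear: z₁(K₁−1)(1+ψ(K₂−1)) + z₂(K₂−1)(1+ψ(K₁−1)) = 0
⇒ ψ = [z₁(K₁−1)+z₂(K₂−1)] / [−(K₁−1)(K₂−1)] = 0.6812/0.8301 = 0.821

ψ = 0.821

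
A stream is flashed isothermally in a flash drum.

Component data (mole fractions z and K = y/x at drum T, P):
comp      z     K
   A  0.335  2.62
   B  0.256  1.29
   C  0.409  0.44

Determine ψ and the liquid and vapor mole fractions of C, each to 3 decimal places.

ψ = 0.588, x_C = 0.610, y_C = 0.268

Newton–Raphson from ψ = 0.31:
  ψ = 0.310: g = 0.1522, g' = -0.596 → ψ = 0.566
  ψ = 0.566: g = 0.0118, g' = -0.530 → ψ = 0.588
Converged at ψ = 0.588.
Compositions from xᵢ = zᵢ/(1+ψ(Kᵢ−1)), yᵢ = Kᵢxᵢ:
  A: x = 0.172, y = 0.450
  B: x = 0.219, y = 0.282
  C: x = 0.610, y = 0.268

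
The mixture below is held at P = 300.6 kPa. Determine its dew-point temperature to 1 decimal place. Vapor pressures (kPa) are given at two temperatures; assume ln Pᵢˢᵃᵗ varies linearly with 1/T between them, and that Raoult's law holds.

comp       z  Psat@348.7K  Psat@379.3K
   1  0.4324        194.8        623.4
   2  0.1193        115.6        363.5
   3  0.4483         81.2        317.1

T = 371.3 K

Dew-point temperature: Σzᵢ·P/Pᵢˢᵃᵗ(T) = 1. Interpolate ln Pᵢˢᵃᵗ = aᵢ + bᵢ/T.
  T = 348.7 K: ΣzᵢP/Pᵢˢᵃᵗ = 2.6371
  T = 379.3 K: ΣzᵢP/Pᵢˢᵃᵗ = 0.7321
  T = 364.0 K: ΣzᵢP/Pᵢˢᵃᵗ = 1.3509
  T = 371.6 K: ΣzᵢP/Pᵢˢᵃᵗ = 0.9899
  T = 367.8 K: ΣzᵢP/Pᵢˢᵃᵗ = 1.1545
  T = 369.7 K: ΣzᵢP/Pᵢˢᵃᵗ = 1.0686
  T = 370.6 K: ΣzᵢP/Pᵢˢᵃᵗ = 1.0305
  T = 371.1 K: ΣzᵢP/Pᵢˢᵃᵗ = 1.0100
Interpolating between 371.1 K and 371.6 K gives T ≈ 371.3 K.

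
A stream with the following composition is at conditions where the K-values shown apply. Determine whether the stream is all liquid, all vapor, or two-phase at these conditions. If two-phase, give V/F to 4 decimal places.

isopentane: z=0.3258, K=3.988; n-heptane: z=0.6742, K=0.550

ΣzᵢKᵢ = 1.6701; Σzᵢ/Kᵢ = 1.3075.
Both exceed 1, so a two-phase solution exists.
Material balance + equilibrium reduce to Σ zᵢ(Kᵢ−1)/(1+ψ(Kᵢ−1)) = 0.
Binary case is linear: z₁(K₁−1)(1+ψ(K₂−1)) + z₂(K₂−1)(1+ψ(K₁−1)) = 0
⇒ ψ = [z₁(K₁−1)+z₂(K₂−1)] / [−(K₁−1)(K₂−1)] = 0.67010/1.34460 = 0.4984

two-phase, V/F = 0.4984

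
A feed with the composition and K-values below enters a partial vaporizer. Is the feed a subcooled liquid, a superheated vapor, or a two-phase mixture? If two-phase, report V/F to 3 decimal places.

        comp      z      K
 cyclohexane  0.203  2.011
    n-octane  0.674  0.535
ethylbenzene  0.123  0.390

subcooled liquid

ΣzᵢKᵢ = 0.817; Σzᵢ/Kᵢ = 1.676.
Since ΣzᵢKᵢ < 1 the mixture is below its bubble point — single liquid phase.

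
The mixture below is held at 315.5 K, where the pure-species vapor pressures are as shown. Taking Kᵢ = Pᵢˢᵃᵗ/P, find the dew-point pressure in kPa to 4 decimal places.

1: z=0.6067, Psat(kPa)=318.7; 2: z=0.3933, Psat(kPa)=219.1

Pdew = 270.3622 kPa

At the dew point ψ → 1, so Σzᵢ/Kᵢ = 1 with Kᵢ = Pᵢˢᵃᵗ/P ⇒ 1/P = Σzᵢ/Pᵢˢᵃᵗ.
1/P = 0.6067/318.7 + 0.3933/219.1 = 0.0036987 ⇒ P = 270.3622 kPa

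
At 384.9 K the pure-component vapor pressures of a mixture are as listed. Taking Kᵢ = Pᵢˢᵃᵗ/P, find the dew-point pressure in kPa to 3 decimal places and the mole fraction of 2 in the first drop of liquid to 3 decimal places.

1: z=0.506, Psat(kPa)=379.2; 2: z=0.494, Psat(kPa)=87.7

At the dew point ψ → 1, so Σzᵢ/Kᵢ = 1 with Kᵢ = Pᵢˢᵃᵗ/P ⇒ 1/P = Σzᵢ/Pᵢˢᵃᵗ.
1/P = 0.506/379.2 + 0.494/87.7 = 0.006967 ⇒ P = 143.529 kPa
xᵢ = zᵢP/Pᵢˢᵃᵗ ⇒ x_2 = 0.494·143.529/87.7 = 0.808

Pdew = 143.529 kPa, x_2 = 0.808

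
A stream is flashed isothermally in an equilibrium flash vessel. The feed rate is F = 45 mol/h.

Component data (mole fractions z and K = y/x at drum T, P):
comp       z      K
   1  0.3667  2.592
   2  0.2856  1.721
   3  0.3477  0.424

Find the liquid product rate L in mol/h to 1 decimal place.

L = 7.9 mol/h

Newton–Raphson from V/F = 0.5:
  V/F = 0.5000: g = 0.19512, g' = -0.5959 → V/F = 0.8274
  V/F = 0.8274: g = -0.00174, g' = -0.6524 → V/F = 0.8248
Converged at V/F = 0.8248.
Then V = V/F·F = 0.8248·45 = 37.1 mol/h and L = F − V = 7.9 mol/h.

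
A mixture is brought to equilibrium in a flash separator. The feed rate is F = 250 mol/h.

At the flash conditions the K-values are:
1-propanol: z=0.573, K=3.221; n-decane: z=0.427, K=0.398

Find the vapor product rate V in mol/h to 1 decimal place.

Binary case is linear: z₁(K₁−1)(1+ψ(K₂−1)) + z₂(K₂−1)(1+ψ(K₁−1)) = 0
⇒ ψ = [z₁(K₁−1)+z₂(K₂−1)] / [−(K₁−1)(K₂−1)] = 1.0156/1.3370 = 0.760
Then V = ψ·F = 0.7596·250 = 189.9 mol/h and L = F − V = 60.1 mol/h.

V = 189.9 mol/h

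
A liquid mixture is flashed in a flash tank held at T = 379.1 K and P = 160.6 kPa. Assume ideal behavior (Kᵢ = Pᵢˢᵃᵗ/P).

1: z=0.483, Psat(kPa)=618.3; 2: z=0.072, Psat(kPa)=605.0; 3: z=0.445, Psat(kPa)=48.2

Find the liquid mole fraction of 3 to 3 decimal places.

x_3 = 0.802

Raoult's law: Kᵢ = Pᵢˢᵃᵗ/P = Pᵢˢᵃᵗ/160.6.
  K_1 = 618.3/160.6 = 3.84994, K_2 = 605.0/160.6 = 3.76712, K_3 = 48.2/160.6 = 0.30012
Let ψ = V/F and solve Σ zᵢ(Kᵢ−1)/(1+ψ(Kᵢ−1)) = 0.
Feasibility: ΣzᵢKᵢ = 2.264, Σzᵢ/Kᵢ = 1.627 — both > 1, two phases present.
Iterate (Newton) starting at ψ = 0.5:
  ψ = 0.500: g = 0.1721, g' = -1.280 → ψ = 0.634
  ψ = 0.634: g = 0.0023, g' = -1.275 → ψ = 0.636
Converged at ψ = 0.636.
Compositions from xᵢ = zᵢ/(1+ψ(Kᵢ−1)), yᵢ = Kᵢxᵢ:
  1: x = 0.172, y = 0.661
  2: x = 0.026, y = 0.098
  3: x = 0.802, y = 0.241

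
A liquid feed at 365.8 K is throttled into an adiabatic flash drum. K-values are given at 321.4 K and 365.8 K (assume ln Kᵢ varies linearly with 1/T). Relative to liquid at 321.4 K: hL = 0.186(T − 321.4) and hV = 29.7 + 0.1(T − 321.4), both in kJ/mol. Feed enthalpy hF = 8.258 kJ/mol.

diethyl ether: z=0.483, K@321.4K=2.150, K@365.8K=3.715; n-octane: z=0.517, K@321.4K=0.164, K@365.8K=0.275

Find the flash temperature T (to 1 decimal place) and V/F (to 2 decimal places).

Adiabatic flash: solve Rachford–Rice at each trial T, then check hF = ψ·hV(T) + (1−ψ)·hL(T).
  T = 321.4 K: K = (2.150, 0.164), RR gives ψ = 0.128, H_out = 3.807 kJ/mol
  T = 365.8 K: K = (3.715, 0.275), RR gives ψ = 0.476, H_out = 20.572 kJ/mol
  T = 343.6 K: K = (2.877, 0.216), RR gives ψ = 0.341, H_out = 13.593 kJ/mol
  T = 332.5 K: K = (2.499, 0.189), RR gives ψ = 0.251, H_out = 9.271 kJ/mol
  T = 326.9 K: K = (2.319, 0.176), RR gives ψ = 0.194, H_out = 6.706 kJ/mol
  T = 329.7 K: K = (2.408, 0.183), RR gives ψ = 0.224, H_out = 8.029 kJ/mol
  T = 331.1 K: K = (2.453, 0.186), RR gives ψ = 0.237, H_out = 8.660 kJ/mol
Linear interpolation between T = 329.7 (H_out = 8.029) and T = 331.1 (H_out = 8.660) on hF = 8.258 gives T ≈ 330.2 K, at which ψ = 0.23.

T = 330.2 K, V/F = 0.23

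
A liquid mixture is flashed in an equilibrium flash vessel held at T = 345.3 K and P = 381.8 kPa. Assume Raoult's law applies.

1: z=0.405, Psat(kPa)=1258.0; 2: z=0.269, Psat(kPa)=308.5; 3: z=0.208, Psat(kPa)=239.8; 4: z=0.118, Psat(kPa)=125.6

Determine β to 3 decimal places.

β = 0.775

Raoult's law: Kᵢ = Pᵢˢᵃᵗ/P = Pᵢˢᵃᵗ/381.8.
  K_1 = 1258.0/381.8 = 3.29492, K_2 = 308.5/381.8 = 0.80801, K_3 = 239.8/381.8 = 0.62808, K_4 = 125.6/381.8 = 0.32897
Rachford–Rice: g(β) = Σ zᵢ(Kᵢ−1)/(1+β(Kᵢ−1)) = 0.
g(0) = ΣzᵢKᵢ − 1 = 0.721 and g(1) = 1 − Σzᵢ/Kᵢ = -0.146, so a root lies in (0, 1).
Newton–Raphson from β = 0.5:
  β = 0.500: g = 0.1615, g' = -0.638 → β = 0.753
  β = 0.753: g = 0.0128, g' = -0.573 → β = 0.775
Converged at β = 0.775.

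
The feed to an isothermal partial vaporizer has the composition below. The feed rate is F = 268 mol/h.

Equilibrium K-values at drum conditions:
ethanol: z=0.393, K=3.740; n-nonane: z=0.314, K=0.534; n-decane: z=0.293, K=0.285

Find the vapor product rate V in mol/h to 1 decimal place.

Let β = V/F and solve Σ zᵢ(Kᵢ−1)/(1+β(Kᵢ−1)) = 0.
Feasibility: ΣzᵢKᵢ = 1.721, Σzᵢ/Kᵢ = 1.721 — both > 1, two phases present.
Newton–Raphson from β = 0.5:
  β = 0.500: g = -0.0625, g' = -1.004 → β = 0.438
  β = 0.438: g = 0.0008, g' = -1.035 → β = 0.439
Converged at β = 0.439.
Then V = β·F = 0.4386·268 = 117.5 mol/h and L = F − V = 150.5 mol/h.

V = 117.5 mol/h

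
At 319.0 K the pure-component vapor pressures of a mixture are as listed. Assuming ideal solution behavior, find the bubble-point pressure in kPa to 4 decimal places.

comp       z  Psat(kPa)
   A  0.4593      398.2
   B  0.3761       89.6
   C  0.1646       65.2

At the bubble point ψ → 0, so ΣzᵢKᵢ = 1 with Kᵢ = Pᵢˢᵃᵗ/P ⇒ P = ΣzᵢPᵢˢᵃᵗ.
P = 0.4593·398.2 + 0.3761·89.6 + 0.1646·65.2 = 227.3237 kPa

Pbub = 227.3237 kPa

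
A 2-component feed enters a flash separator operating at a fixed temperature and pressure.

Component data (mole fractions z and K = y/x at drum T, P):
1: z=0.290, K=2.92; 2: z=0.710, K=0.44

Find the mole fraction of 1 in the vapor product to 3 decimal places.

y_1 = 0.659

Rachford–Rice: g(V/F) = Σ zᵢ(Kᵢ−1)/(1+V/F(Kᵢ−1)) = 0.
Feasibility: ΣzᵢKᵢ = 1.159, Σzᵢ/Kᵢ = 1.713 — both > 1, two phases present.
Binary case is linear: z₁(K₁−1)(1+V/F(K₂−1)) + z₂(K₂−1)(1+V/F(K₁−1)) = 0
⇒ V/F = [z₁(K₁−1)+z₂(K₂−1)] / [−(K₁−1)(K₂−1)] = 0.1592/1.0752 = 0.148
Compositions from xᵢ = zᵢ/(1+V/F(Kᵢ−1)), yᵢ = Kᵢxᵢ:
  1: x = 0.226, y = 0.659
  2: x = 0.774, y = 0.341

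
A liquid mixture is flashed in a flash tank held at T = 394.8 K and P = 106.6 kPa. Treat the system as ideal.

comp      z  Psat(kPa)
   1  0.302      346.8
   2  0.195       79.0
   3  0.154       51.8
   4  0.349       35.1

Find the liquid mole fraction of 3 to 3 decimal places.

x_3 = 0.178

Raoult's law: Kᵢ = Pᵢˢᵃᵗ/P = Pᵢˢᵃᵗ/106.6.
  K_1 = 346.8/106.6 = 3.25328, K_2 = 79.0/106.6 = 0.74109, K_3 = 51.8/106.6 = 0.48593, K_4 = 35.1/106.6 = 0.32927
Material balance + equilibrium reduce to Σ zᵢ(Kᵢ−1)/(1+ψ(Kᵢ−1)) = 0.
g(0) = ΣzᵢKᵢ − 1 = 0.317 and g(1) = 1 − Σzᵢ/Kᵢ = -0.733, so a root lies in (0, 1).
Newton iteration, ψ⁰ = 0.43:
  ψ = 0.430: g = -0.1418, g' = -0.789 → ψ = 0.250
  ψ = 0.250: g = 0.0089, g' = -0.922 → ψ = 0.260
Converged at ψ = 0.260.
Compositions from xᵢ = zᵢ/(1+ψ(Kᵢ−1)), yᵢ = Kᵢxᵢ:
  1: x = 0.190, y = 0.619
  2: x = 0.209, y = 0.155
  3: x = 0.178, y = 0.086
  4: x = 0.423, y = 0.139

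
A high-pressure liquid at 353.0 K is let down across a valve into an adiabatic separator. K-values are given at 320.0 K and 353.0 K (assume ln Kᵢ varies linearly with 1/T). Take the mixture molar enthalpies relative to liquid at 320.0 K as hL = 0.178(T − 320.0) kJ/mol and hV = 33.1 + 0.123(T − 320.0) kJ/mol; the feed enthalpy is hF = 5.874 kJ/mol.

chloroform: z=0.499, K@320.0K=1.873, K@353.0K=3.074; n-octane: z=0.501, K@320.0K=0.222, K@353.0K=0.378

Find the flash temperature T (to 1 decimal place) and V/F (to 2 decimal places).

T = 324.1 K, V/F = 0.16

Adiabatic flash: solve Rachford–Rice at each trial T, then check hF = ψ·hV(T) + (1−ψ)·hL(T).
  T = 320.0 K: K = (1.873, 0.222), RR gives ψ = 0.068, H_out = 2.234 kJ/mol
  T = 353.0 K: K = (3.074, 0.378), RR gives ψ = 0.561, H_out = 23.415 kJ/mol
  T = 336.5 K: K = (2.429, 0.293), RR gives ψ = 0.356, H_out = 14.386 kJ/mol
  T = 328.2 K: K = (2.138, 0.256), RR gives ψ = 0.230, H_out = 8.984 kJ/mol
  T = 324.1 K: K = (2.003, 0.239), RR gives ψ = 0.156, H_out = 5.851 kJ/mol
  T = 326.1 K: K = (2.068, 0.247), RR gives ψ = 0.194, H_out = 7.430 kJ/mol
Linear interpolation between T = 324.1 (H_out = 5.851) and T = 326.1 (H_out = 7.430) on hF = 5.874 gives T ≈ 324.1 K, at which ψ = 0.16.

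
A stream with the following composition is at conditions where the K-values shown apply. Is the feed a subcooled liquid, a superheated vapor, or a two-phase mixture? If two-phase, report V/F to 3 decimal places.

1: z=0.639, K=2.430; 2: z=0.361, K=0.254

two-phase, V/F = 0.604

ΣzᵢKᵢ = 1.644; Σzᵢ/Kᵢ = 1.684.
Both exceed 1, so a two-phase solution exists.
Let ψ = V/F and solve Σ zᵢ(Kᵢ−1)/(1+ψ(Kᵢ−1)) = 0.
Binary case is linear: z₁(K₁−1)(1+ψ(K₂−1)) + z₂(K₂−1)(1+ψ(K₁−1)) = 0
⇒ ψ = [z₁(K₁−1)+z₂(K₂−1)] / [−(K₁−1)(K₂−1)] = 0.6445/1.0668 = 0.604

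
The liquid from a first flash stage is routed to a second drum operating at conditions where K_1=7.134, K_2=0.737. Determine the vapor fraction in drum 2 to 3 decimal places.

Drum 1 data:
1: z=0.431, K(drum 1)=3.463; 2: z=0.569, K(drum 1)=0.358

Drum 1:
Rachford–Rice: g(ψ₁) = Σ zᵢ(Kᵢ−1)/(1+ψ₁(Kᵢ−1)) = 0.
Check two-phase: ΣzᵢKᵢ = 1.696 > 1 and Σzᵢ/Kᵢ = 1.714 > 1, so g(0) = 0.696 > 0 and g(1) = -0.714 < 0.
Newton iteration, ψ₁⁰ = 0.5:
  ψ₁ = 0.500: g = -0.0623, g' = -1.034 → ψ₁ = 0.440
Converged at ψ₁ = 0.440.
Drum-1 compositions:
  1: x = 0.207, y = 0.716
  2: x = 0.793, y = 0.284
Drum-2 feed = drum-1 liquid: z₂ = (0.2068, 0.7932).
Drum 2:
Binary case is linear: z₁(K₁−1)(1+ψ₂(K₂−1)) + z₂(K₂−1)(1+ψ₂(K₁−1)) = 0
⇒ ψ₂ = [z₁(K₁−1)+z₂(K₂−1)] / [−(K₁−1)(K₂−1)] = 1.0597/1.6132 = 0.657
  1: x = 0.041, y = 0.293
  2: x = 0.959, y = 0.707

V/F (drum 2) = 0.657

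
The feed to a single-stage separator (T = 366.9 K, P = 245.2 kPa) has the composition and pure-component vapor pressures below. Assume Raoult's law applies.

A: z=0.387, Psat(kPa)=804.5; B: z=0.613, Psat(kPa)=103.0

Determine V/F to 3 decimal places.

V/F = 0.399

Raoult's law: Kᵢ = Pᵢˢᵃᵗ/P = Pᵢˢᵃᵗ/245.2.
  K_A = 804.5/245.2 = 3.28100, K_B = 103.0/245.2 = 0.42007
Binary case is linear: z₁(K₁−1)(1+V/F(K₂−1)) + z₂(K₂−1)(1+V/F(K₁−1)) = 0
⇒ V/F = [z₁(K₁−1)+z₂(K₂−1)] / [−(K₁−1)(K₂−1)] = 0.5272/1.3228 = 0.399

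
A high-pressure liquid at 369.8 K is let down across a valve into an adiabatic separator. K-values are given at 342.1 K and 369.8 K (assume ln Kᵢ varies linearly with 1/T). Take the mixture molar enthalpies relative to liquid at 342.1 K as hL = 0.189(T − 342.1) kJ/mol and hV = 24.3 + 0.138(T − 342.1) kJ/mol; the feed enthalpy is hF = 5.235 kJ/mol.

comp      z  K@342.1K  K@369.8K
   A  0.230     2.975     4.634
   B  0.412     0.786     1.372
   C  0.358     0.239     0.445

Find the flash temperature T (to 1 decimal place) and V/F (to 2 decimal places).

Adiabatic flash: solve Rachford–Rice at each trial T, then check hF = ψ·hV(T) + (1−ψ)·hL(T).
  T = 342.1 K: K = (2.975, 0.786, 0.239), RR gives ψ = 0.094, H_out = 2.277 kJ/mol
  T = 369.8 K: K = (4.634, 1.372, 0.445), RR gives ψ = 0.757, H_out = 22.552 kJ/mol
  T = 356.0 K: K = (3.748, 1.051, 0.330), RR gives ψ = 0.392, H_out = 11.869 kJ/mol
  T = 349.1 K: K = (3.350, 0.912, 0.282), RR gives ψ = 0.238, H_out = 7.017 kJ/mol
  T = 345.6 K: K = (3.159, 0.847, 0.260), RR gives ψ = 0.165, H_out = 4.637 kJ/mol
  T = 347.4 K: K = (3.256, 0.880, 0.271), RR gives ψ = 0.202, H_out = 5.857 kJ/mol
Linear interpolation between T = 345.6 (H_out = 4.637) and T = 347.4 (H_out = 5.857) on hF = 5.235 gives T ≈ 346.5 K, at which ψ = 0.18.

T = 346.5 K, V/F = 0.18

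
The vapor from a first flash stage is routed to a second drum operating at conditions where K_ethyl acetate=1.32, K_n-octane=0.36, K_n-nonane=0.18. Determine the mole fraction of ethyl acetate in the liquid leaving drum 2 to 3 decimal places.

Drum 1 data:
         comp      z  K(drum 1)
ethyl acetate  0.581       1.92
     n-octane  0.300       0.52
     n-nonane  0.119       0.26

x_ethyl acetate (drum 2) = 0.679

Drum 1:
Material balance + equilibrium reduce to Σ zᵢ(Kᵢ−1)/(1+ψ₁(Kᵢ−1)) = 0.
Check two-phase: ΣzᵢKᵢ = 1.302 > 1 and Σzᵢ/Kᵢ = 1.337 > 1, so g(0) = 0.302 > 0 and g(1) = -0.337 < 0.
Newton–Raphson from ψ₁ = 0.35:
  ψ₁ = 0.350: g = 0.1124, g' = -0.500 → ψ₁ = 0.575
  ψ₁ = 0.575: g = -0.0025, g' = -0.540 → ψ₁ = 0.570
Converged at ψ₁ = 0.570.
Drum-1 compositions:
  ethyl acetate: x = 0.381, y = 0.732
  n-octane: x = 0.413, y = 0.215
  n-nonane: x = 0.206, y = 0.054
Drum-2 feed = drum-1 vapor: z₂ = (0.7317, 0.2148, 0.0535).
Drum 2:
Let ψ₂ = V/F and solve Σ zᵢ(Kᵢ−1)/(1+ψ₂(Kᵢ−1)) = 0.
g(0) = ΣzᵢKᵢ − 1 = 0.053 and g(1) = 1 − Σzᵢ/Kᵢ = -0.448, so a root lies in (0, 1).
Iterate (Newton) starting at ψ₂ = 0.5:
  ψ₂ = 0.500: g = -0.0747, g' = -0.349 → ψ₂ = 0.286
  ψ₂ = 0.286: g = -0.0111, g' = -0.256 → ψ₂ = 0.243
  ψ₂ = 0.243: g = -0.0003, g' = -0.244 → ψ₂ = 0.242
Converged at ψ₂ = 0.242.
  ethyl acetate: x = 0.679, y = 0.897
  n-octane: x = 0.254, y = 0.091
  n-nonane: x = 0.067, y = 0.012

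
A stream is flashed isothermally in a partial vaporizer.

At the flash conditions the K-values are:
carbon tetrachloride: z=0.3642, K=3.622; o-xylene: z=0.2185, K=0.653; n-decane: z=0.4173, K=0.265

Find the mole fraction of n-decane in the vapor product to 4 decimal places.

y_n-decane = 0.1487

Let ψ = V/F and solve Σ zᵢ(Kᵢ−1)/(1+ψ(Kᵢ−1)) = 0.
g(0) = ΣzᵢKᵢ − 1 = 0.5724 and g(1) = 1 − Σzᵢ/Kᵢ = -1.0099, so a root lies in (0, 1).
Newton–Raphson from ψ = 0.58:
  ψ = 0.5800: g = -0.25072, g' = -1.1202 → ψ = 0.3562
  ψ = 0.3562: g = -0.00822, g' = -1.1174 → ψ = 0.3488
  ψ = 0.3488: g = 0.00003, g' = -1.1248 → ψ = 0.3489
Converged at ψ = 0.3489.
Compositions from xᵢ = zᵢ/(1+ψ(Kᵢ−1)), yᵢ = Kᵢxᵢ:
  carbon tetrachloride: x = 0.1902, y = 0.6890
  o-xylene: x = 0.2486, y = 0.1623
  n-decane: x = 0.5612, y = 0.1487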